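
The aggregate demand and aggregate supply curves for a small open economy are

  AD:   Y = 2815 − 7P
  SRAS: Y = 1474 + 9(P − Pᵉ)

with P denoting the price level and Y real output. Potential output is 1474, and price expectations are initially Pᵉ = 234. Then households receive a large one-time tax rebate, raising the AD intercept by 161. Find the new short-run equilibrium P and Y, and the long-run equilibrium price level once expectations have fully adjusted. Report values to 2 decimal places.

AD shifts right: new AD is Y = 2976 − 7P. With Pᵉ = 234, SRAS is Y = 9P − 632.
Short run: 2976 − 7P = 9P − 632 gives 3608 = 16P, so P = 225.50 and Y = 2976 − 7P = 1397.50.
Y = 1397.50 is below potential 1474; expectations adjust and SRAS shifts right until Y = 1474.
Long run: on the new AD curve, 1474 = 2976 − 7P gives P = 214.57.

Short run: P = 225.50, Y = 1397.50. Long run: P = 214.57.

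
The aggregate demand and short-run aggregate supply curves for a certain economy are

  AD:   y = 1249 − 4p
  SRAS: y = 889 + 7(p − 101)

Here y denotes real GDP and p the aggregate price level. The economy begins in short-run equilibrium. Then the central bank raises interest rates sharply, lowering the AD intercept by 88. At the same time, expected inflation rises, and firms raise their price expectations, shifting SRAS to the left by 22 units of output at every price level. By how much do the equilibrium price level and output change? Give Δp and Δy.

After both shocks: AD is y = 1161 − 4p and SRAS is y = 160 + 7p.
Setting them equal: 1001 = 11p, so p = 91.
y = 1161 − 4·91 = 797.
Initially p = 97, y = 861, so Δp = -6 and Δy = -64.

Δp = -6, Δy = -64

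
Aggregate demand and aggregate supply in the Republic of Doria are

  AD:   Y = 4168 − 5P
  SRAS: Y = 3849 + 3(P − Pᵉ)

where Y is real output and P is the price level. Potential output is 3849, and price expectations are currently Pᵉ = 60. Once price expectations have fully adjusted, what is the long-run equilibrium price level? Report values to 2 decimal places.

Short run: with Pᵉ = 60, SRAS is Y = 3669 + 3P. Setting AD = SRAS gives 499 = 8P, so P = 62.38 and Y = 4168 − 5P = 3856.13.
Output 3856.13 is above potential 3849, so over time expected prices rise and SRAS shifts left until Y returns to 3849.
Long run: Y = 3849 on the AD curve gives 3849 = 4168 − 5P, so P = 63.80.

Long-run P = 63.80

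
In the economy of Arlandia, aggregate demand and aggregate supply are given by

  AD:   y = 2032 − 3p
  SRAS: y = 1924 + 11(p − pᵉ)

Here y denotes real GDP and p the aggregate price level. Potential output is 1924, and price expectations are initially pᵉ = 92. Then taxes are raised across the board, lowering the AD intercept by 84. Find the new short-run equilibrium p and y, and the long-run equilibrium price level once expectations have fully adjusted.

AD shifts left: new AD is y = 1948 − 3p. With pᵉ = 92, SRAS is y = 912 + 11p.
Short run: 1948 − 3p = 912 + 11p gives 1036 = 14p, so p = 74 and y = 1948 − 3·74 = 1726.
y = 1726 is below potential 1924; expectations adjust and SRAS shifts right until y = 1924.
Long run: on the new AD curve, 1924 = 1948 − 3p gives p = 8.

Short run: p = 74, y = 1726. Long run: p = 8.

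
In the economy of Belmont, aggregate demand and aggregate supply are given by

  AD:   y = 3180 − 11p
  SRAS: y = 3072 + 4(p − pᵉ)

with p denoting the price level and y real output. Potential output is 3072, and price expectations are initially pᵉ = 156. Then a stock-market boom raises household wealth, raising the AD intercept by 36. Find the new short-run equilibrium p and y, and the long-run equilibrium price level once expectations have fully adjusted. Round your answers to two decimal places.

AD shifts right: new AD is y = 3216 − 11p. With pᵉ = 156, SRAS is y = 2448 + 4p.
Short run: 3216 − 11p = 2448 + 4p gives 768 = 15p, so p = 51.20 and y = 3216 − 11p = 2652.80.
y = 2652.80 is below potential 3072; expectations adjust and SRAS shifts right until y = 3072.
Long run: on the new AD curve, 3072 = 3216 − 11p gives p = 13.09.

Short run: p = 51.20, y = 2652.80. Long run: p = 13.09.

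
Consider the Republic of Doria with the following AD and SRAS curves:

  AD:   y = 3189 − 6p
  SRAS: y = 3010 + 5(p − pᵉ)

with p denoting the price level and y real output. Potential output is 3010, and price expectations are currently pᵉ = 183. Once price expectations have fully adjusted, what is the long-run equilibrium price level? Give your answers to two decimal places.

Long-run p = 29.83

Short run: with pᵉ = 183, SRAS is y = 2095 + 5p. Setting AD = SRAS gives 1094 = 11p, so p = 99.45 and y = 3189 − 6p = 2592.27.
Output 2592.27 is below potential 3010, so over time expected prices fall and SRAS shifts right until y returns to 3010.
Long run: y = 3010 on the AD curve gives 3010 = 3189 − 6p, so p = 29.83.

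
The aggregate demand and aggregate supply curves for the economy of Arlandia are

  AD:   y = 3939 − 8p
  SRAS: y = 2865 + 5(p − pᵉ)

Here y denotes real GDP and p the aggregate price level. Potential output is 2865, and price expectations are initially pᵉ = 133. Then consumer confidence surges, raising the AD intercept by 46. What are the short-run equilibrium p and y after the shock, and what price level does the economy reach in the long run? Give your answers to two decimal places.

AD shifts right: new AD is y = 3985 − 8p. With pᵉ = 133, SRAS is y = 2200 + 5p.
Short run: 3985 − 8p = 2200 + 5p gives 1785 = 13p, so p = 137.31 and y = 3985 − 8p = 2886.54.
y = 2886.54 is above potential 2865; expectations adjust and SRAS shifts left until y = 2865.
Long run: on the new AD curve, 2865 = 3985 − 8p gives p = 140.00.

Short run: p = 137.31, y = 2886.54. Long run: p = 140.00.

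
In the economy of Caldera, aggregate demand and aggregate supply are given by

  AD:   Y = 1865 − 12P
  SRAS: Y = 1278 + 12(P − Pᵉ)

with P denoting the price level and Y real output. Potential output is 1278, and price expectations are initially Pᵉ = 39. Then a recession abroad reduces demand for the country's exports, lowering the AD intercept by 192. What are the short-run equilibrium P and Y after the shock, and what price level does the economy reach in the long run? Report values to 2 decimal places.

AD shifts left: new AD is Y = 1673 − 12P. With Pᵉ = 39, SRAS is Y = 810 + 12P.
Short run: 1673 − 12P = 810 + 12P gives 863 = 24P, so P = 35.96 and Y = 1673 − 12P = 1241.50.
Y = 1241.50 is below potential 1278; expectations adjust and SRAS shifts right until Y = 1278.
Long run: on the new AD curve, 1278 = 1673 − 12P gives P = 32.92.

Short run: P = 35.96, Y = 1241.50. Long run: P = 32.92.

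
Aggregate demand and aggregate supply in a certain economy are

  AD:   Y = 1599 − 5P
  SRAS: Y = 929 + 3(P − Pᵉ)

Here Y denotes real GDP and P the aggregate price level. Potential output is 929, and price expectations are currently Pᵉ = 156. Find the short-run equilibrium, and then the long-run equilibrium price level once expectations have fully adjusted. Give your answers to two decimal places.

Short run: with Pᵉ = 156, SRAS is Y = 461 + 3P. Setting AD = SRAS gives 1138 = 8P, so P = 142.25 and Y = 1599 − 5P = 887.75.
Output 887.75 is below potential 929, so over time expected prices fall and SRAS shifts right until Y returns to 929.
Long run: Y = 929 on the AD curve gives 929 = 1599 − 5P, so P = 134.00.

Short run: P = 142.25, Y = 887.75. Long run: P = 134.00.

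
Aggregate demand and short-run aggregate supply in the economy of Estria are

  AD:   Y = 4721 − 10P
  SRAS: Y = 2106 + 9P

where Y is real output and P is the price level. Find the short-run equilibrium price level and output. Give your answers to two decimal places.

P = 137.63, Y = 3344.68

Set AD = SRAS: 4721 − 10P = 2106 + 9P, so 2615 = 19P and P = 137.63.
Substituting into AD, Y = 4721 − 10P = 3344.68.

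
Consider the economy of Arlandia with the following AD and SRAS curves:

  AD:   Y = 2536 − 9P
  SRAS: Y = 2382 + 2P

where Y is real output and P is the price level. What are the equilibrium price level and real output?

P = 14, Y = 2410

Set AD = SRAS: 2536 − 9P = 2382 + 2P, so 154 = 11P and P = 14.
Then Y = 2536 − 9·14 = 2410.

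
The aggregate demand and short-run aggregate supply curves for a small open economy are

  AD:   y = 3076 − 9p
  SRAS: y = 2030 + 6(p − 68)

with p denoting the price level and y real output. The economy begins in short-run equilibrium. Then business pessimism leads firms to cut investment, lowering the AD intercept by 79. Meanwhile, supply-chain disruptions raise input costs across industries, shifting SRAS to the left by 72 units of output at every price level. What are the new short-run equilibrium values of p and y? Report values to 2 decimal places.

After both shocks: AD is y = 2997 − 9p and SRAS is y = 1550 + 6p.
Setting them equal: 1447 = 15p, so p = 96.47.
Substituting into AD, y = 2128.80.

p = 96.47, y = 2128.80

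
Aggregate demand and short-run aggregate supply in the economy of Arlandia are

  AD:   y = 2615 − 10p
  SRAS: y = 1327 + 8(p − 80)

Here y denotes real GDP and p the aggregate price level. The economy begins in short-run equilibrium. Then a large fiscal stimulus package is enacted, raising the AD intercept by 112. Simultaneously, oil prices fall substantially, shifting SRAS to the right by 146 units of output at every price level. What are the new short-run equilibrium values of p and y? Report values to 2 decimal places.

After both shocks: AD is y = 2727 − 10p and SRAS is y = 833 + 8p.
Setting them equal: 1894 = 18p, so p = 105.22.
Substituting into AD, y = 1674.78.

p = 105.22, y = 1674.78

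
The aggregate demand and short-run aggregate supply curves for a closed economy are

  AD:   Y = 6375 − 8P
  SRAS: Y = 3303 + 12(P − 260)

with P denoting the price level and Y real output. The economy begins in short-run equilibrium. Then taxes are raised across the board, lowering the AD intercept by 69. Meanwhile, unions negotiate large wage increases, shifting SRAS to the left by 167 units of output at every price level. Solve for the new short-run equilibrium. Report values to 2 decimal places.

After both shocks: AD is Y = 6306 − 8P and SRAS is Y = 16 + 12P.
Setting them equal: 6290 = 20P, so P = 314.50.
Substituting into AD, Y = 3790.00.

P = 314.50, Y = 3790.00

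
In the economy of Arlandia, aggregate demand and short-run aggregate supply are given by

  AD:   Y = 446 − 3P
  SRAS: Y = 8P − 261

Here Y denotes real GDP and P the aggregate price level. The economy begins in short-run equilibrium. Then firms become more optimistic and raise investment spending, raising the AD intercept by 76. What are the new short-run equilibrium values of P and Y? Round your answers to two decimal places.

This is a positive demand shock: AD shifts right.
New AD: Y = 522 − 3P.
Set AD = SRAS: 522 − 3P = 8P − 261, so 783 = 11P and P = 71.18.
Substituting into AD, Y = 308.45.

P = 71.18, Y = 308.45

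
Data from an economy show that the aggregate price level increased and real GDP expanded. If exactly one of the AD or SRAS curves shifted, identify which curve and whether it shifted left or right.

AD shifted right

P rose and Y rose. An AD shift moves P and Y in the same direction; an SRAS shift moves them in opposite directions.
Here P and Y moved in the same direction, so the AD curve shifted.
Since Y rose, AD shifted right.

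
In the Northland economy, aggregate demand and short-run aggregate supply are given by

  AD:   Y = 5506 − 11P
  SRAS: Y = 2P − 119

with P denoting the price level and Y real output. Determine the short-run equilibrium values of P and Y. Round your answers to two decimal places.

Set AD = SRAS: 5506 − 11P = 2P − 119, so 5625 = 13P and P = 432.69.
Substituting into AD, Y = 5506 − 11P = 746.38.

P = 432.69, Y = 746.38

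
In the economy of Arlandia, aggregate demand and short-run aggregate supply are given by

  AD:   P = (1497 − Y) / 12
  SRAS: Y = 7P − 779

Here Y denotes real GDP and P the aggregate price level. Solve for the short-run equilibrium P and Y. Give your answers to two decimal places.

Rearrange AD to Y = 1497 − 12P.
Set AD = SRAS: 1497 − 12P = 7P − 779, so 2276 = 19P and P = 119.79.
Substituting into AD, Y = 1497 − 12P = 59.53.

P = 119.79, Y = 59.53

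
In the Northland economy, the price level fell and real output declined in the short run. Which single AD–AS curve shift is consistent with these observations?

P fell and Y fell. An AD shift moves P and Y in the same direction; an SRAS shift moves them in opposite directions.
Here P and Y moved in the same direction, so the AD curve shifted.
Since Y fell, AD shifted left.

AD shifted left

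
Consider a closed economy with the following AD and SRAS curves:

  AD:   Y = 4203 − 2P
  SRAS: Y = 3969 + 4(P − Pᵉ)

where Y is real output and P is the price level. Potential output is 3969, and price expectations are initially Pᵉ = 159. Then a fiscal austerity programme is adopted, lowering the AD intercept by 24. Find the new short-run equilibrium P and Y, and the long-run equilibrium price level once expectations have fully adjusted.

Short run: P = 141, Y = 3897. Long run: P = 105.

AD shifts left: new AD is Y = 4179 − 2P. With Pᵉ = 159, SRAS is Y = 3333 + 4P.
Short run: 4179 − 2P = 3333 + 4P gives 846 = 6P, so P = 141 and Y = 4179 − 2·141 = 3897.
Y = 3897 is below potential 3969; expectations adjust and SRAS shifts right until Y = 3969.
Long run: on the new AD curve, 3969 = 4179 − 2P gives P = 105.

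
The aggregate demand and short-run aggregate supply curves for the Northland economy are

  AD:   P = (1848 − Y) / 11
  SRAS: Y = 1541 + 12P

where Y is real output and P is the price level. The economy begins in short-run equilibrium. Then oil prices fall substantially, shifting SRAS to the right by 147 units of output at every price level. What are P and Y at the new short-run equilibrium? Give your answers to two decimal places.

This is a positive supply shock: SRAS shifts right.
New SRAS: Y = 1688 + 12P.
Set AD = SRAS: 1848 − 11P = 1688 + 12P, so 160 = 23P and P = 6.96.
Substituting into AD, Y = 1771.48.

P = 6.96, Y = 1771.48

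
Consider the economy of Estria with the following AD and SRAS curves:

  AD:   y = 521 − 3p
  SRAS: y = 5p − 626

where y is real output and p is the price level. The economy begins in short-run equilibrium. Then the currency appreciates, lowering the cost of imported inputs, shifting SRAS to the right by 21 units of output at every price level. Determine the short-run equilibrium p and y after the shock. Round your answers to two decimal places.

This is a positive supply shock: SRAS shifts right.
New SRAS: y = 5p − 605.
Set AD = SRAS: 521 − 3p = 5p − 605, so 1126 = 8p and p = 140.75.
Substituting into AD, y = 98.75.

p = 140.75, y = 98.75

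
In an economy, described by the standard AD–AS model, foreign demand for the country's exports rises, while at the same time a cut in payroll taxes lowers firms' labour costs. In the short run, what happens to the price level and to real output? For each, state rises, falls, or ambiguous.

The first event is a positive demand shock: AD shifts right, which by itself pushes P up and Y up.
The second is a favourable supply shock: SRAS shifts right, which by itself pushes P down and Y up.
The two shocks push P in opposite directions, so the effect on P is ambiguous. Both shocks push Y up, so Y rises.

Price level: ambiguous; output: rises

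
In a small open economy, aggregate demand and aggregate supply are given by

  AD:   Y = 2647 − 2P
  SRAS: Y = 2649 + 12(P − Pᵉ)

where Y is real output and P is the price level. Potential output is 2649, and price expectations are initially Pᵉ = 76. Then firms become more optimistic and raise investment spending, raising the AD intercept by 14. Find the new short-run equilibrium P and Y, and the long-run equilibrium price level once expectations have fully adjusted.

AD shifts right: new AD is Y = 2661 − 2P. With Pᵉ = 76, SRAS is Y = 1737 + 12P.
Short run: 2661 − 2P = 1737 + 12P gives 924 = 14P, so P = 66 and Y = 2661 − 2·66 = 2529.
Y = 2529 is below potential 2649; expectations adjust and SRAS shifts right until Y = 2649.
Long run: on the new AD curve, 2649 = 2661 − 2P gives P = 6.

Short run: P = 66, Y = 2529. Long run: P = 6.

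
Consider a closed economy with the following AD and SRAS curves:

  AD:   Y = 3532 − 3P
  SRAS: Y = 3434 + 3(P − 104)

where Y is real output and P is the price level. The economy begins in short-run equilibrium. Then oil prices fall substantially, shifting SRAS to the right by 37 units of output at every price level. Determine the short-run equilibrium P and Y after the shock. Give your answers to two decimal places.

This is a positive supply shock: SRAS shifts right.
New SRAS: Y = 3159 + 3P.
Set AD = SRAS: 3532 − 3P = 3159 + 3P, so 373 = 6P and P = 62.17.
Substituting into AD, Y = 3345.50.

P = 62.17, Y = 3345.50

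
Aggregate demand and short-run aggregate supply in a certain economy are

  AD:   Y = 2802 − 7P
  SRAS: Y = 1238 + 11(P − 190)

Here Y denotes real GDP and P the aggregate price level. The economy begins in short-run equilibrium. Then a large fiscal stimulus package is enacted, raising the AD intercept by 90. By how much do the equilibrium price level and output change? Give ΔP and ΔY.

ΔP = +5, ΔY = +55

This is a positive demand shock: AD shifts right.
New AD: Y = 2892 − 7P.
SRAS can be written Y = 11P − 852.
Set AD = SRAS: 2892 − 7P = 11P − 852, so 3744 = 18P and P = 208.
Y = 2892 − 7·208 = 1436.
Initially P = 203, Y = 1381, so ΔP = +5 and ΔY = +55.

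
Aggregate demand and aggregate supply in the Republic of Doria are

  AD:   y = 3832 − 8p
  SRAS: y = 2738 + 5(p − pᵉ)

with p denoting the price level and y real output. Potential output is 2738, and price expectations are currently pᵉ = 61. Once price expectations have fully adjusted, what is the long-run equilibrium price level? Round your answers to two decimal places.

Short run: with pᵉ = 61, SRAS is y = 2433 + 5p. Setting AD = SRAS gives 1399 = 13p, so p = 107.62 and y = 3832 − 8p = 2971.08.
Output 2971.08 is above potential 2738, so over time expected prices rise and SRAS shifts left until y returns to 2738.
Long run: y = 2738 on the AD curve gives 2738 = 3832 − 8p, so p = 136.75.

Long-run p = 136.75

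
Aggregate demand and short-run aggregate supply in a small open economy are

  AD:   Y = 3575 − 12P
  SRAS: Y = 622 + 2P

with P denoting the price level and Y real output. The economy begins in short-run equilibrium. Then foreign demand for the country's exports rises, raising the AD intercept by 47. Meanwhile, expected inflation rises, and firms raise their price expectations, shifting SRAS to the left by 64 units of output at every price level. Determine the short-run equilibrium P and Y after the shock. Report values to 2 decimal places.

After both shocks: AD is Y = 3622 − 12P and SRAS is Y = 558 + 2P.
Setting them equal: 3064 = 14P, so P = 218.86.
Substituting into AD, Y = 995.71.

P = 218.86, Y = 995.71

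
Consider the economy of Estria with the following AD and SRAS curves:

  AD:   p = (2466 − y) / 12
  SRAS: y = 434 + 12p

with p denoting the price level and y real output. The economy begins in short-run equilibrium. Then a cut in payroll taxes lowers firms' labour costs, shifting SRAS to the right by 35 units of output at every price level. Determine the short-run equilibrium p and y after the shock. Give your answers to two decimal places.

This is a positive supply shock: SRAS shifts right.
New SRAS: y = 469 + 12p.
Set AD = SRAS: 2466 − 12p = 469 + 12p, so 1997 = 24p and p = 83.21.
Substituting into AD, y = 1467.50.

p = 83.21, y = 1467.50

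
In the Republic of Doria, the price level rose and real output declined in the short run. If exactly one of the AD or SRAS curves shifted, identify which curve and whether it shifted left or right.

SRAS shifted left

P rose and Y fell. An AD shift moves P and Y in the same direction; an SRAS shift moves them in opposite directions.
Here P and Y moved in opposite directions, so the SRAS curve shifted.
Since Y fell, SRAS shifted left.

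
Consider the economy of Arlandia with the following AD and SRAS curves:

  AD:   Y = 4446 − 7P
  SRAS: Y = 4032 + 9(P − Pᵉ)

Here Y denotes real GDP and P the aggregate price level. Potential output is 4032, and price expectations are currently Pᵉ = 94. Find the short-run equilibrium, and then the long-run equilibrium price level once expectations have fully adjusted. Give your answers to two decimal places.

Short run: P = 78.75, Y = 3894.75. Long run: P = 59.14.

Short run: with Pᵉ = 94, SRAS is Y = 3186 + 9P. Setting AD = SRAS gives 1260 = 16P, so P = 78.75 and Y = 4446 − 7P = 3894.75.
Output 3894.75 is below potential 4032, so over time expected prices fall and SRAS shifts right until Y returns to 4032.
Long run: Y = 4032 on the AD curve gives 4032 = 4446 − 7P, so P = 59.14.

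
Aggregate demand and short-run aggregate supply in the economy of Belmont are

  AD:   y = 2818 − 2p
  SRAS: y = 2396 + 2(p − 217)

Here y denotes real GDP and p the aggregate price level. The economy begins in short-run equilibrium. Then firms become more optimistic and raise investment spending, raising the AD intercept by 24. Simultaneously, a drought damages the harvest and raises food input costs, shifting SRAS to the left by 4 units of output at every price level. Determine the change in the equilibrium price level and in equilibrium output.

Δp = +7, Δy = +10

After both shocks: AD is y = 2842 − 2p and SRAS is y = 1958 + 2p.
Setting them equal: 884 = 4p, so p = 221.
y = 2842 − 2·221 = 2400.
Initially p = 214, y = 2390, so Δp = +7 and Δy = +10.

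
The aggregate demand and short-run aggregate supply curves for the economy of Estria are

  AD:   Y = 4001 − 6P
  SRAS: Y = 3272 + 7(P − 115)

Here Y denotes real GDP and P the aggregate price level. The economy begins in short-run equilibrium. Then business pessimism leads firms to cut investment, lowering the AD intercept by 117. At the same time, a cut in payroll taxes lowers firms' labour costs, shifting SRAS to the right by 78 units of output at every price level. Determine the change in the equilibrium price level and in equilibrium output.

After both shocks: AD is Y = 3884 − 6P and SRAS is Y = 2545 + 7P.
Setting them equal: 1339 = 13P, so P = 103.
Y = 3884 − 6·103 = 3266.
Initially P = 118, Y = 3293, so ΔP = -15 and ΔY = -27.

ΔP = -15, ΔY = -27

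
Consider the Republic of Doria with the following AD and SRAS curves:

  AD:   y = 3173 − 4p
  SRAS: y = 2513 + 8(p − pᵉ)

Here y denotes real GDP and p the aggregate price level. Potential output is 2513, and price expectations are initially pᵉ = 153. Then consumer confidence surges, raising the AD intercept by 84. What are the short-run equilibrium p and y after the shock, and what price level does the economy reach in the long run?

AD shifts right: new AD is y = 3257 − 4p. With pᵉ = 153, SRAS is y = 1289 + 8p.
Short run: 3257 − 4p = 1289 + 8p gives 1968 = 12p, so p = 164 and y = 3257 − 4·164 = 2601.
y = 2601 is above potential 2513; expectations adjust and SRAS shifts left until y = 2513.
Long run: on the new AD curve, 2513 = 3257 − 4p gives p = 186.

Short run: p = 164, y = 2601. Long run: p = 186.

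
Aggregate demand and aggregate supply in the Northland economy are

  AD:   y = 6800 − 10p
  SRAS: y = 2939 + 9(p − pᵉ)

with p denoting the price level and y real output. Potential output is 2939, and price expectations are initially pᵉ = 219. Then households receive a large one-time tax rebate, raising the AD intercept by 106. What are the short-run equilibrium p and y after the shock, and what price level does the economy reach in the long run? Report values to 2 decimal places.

AD shifts right: new AD is y = 6906 − 10p. With pᵉ = 219, SRAS is y = 968 + 9p.
Short run: 6906 − 10p = 968 + 9p gives 5938 = 19p, so p = 312.53 and y = 6906 − 10p = 3780.74.
y = 3780.74 is above potential 2939; expectations adjust and SRAS shifts left until y = 2939.
Long run: on the new AD curve, 2939 = 6906 − 10p gives p = 396.70.

Short run: p = 312.53, y = 3780.74. Long run: p = 396.70.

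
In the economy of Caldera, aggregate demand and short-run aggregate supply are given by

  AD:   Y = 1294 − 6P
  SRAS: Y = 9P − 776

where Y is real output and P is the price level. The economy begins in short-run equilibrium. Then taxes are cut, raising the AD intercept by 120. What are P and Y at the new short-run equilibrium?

P = 146, Y = 538

This is a positive demand shock: AD shifts right.
New AD: Y = 1414 − 6P.
Set AD = SRAS: 1414 − 6P = 9P − 776, so 2190 = 15P and P = 146.
Y = 1414 − 6·146 = 538.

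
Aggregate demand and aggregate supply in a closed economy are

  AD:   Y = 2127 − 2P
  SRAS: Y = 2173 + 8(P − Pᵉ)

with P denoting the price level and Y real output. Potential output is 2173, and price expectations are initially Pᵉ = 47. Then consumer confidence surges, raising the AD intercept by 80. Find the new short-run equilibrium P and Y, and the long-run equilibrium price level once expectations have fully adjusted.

AD shifts right: new AD is Y = 2207 − 2P. With Pᵉ = 47, SRAS is Y = 1797 + 8P.
Short run: 2207 − 2P = 1797 + 8P gives 410 = 10P, so P = 41 and Y = 2207 − 2·41 = 2125.
Y = 2125 is below potential 2173; expectations adjust and SRAS shifts right until Y = 2173.
Long run: on the new AD curve, 2173 = 2207 − 2P gives P = 17.

Short run: P = 41, Y = 2125. Long run: P = 17.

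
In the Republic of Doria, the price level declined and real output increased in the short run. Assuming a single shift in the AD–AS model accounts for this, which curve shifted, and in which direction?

P fell and Y rose. An AD shift moves P and Y in the same direction; an SRAS shift moves them in opposite directions.
Here P and Y moved in opposite directions, so the SRAS curve shifted.
Since Y rose, SRAS shifted right.

SRAS shifted right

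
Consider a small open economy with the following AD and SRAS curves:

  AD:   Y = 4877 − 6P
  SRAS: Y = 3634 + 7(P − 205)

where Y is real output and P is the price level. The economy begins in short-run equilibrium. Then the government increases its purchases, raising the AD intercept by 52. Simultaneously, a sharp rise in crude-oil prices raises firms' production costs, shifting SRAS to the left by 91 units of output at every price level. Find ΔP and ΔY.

ΔP = +11, ΔY = -14

After both shocks: AD is Y = 4929 − 6P and SRAS is Y = 2108 + 7P.
Setting them equal: 2821 = 13P, so P = 217.
Y = 4929 − 6·217 = 3627.
Initially P = 206, Y = 3641, so ΔP = +11 and ΔY = -14.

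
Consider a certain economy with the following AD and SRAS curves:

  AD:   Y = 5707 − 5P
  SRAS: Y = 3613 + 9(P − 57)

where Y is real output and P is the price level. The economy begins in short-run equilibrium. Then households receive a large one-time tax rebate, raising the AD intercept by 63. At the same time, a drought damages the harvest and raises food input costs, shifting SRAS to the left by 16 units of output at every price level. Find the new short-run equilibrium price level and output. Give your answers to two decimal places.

After both shocks: AD is Y = 5770 − 5P and SRAS is Y = 3084 + 9P.
Setting them equal: 2686 = 14P, so P = 191.86.
Substituting into AD, Y = 4810.71.

P = 191.86, Y = 4810.71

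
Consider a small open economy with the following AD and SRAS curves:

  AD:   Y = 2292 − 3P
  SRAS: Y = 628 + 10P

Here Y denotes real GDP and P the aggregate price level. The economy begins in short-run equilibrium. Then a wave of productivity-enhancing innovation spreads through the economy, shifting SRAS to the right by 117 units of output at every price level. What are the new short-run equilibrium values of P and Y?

P = 119, Y = 1935

This is a positive supply shock: SRAS shifts right.
New SRAS: Y = 745 + 10P.
Set AD = SRAS: 2292 − 3P = 745 + 10P, so 1547 = 13P and P = 119.
Y = 2292 − 3·119 = 1935.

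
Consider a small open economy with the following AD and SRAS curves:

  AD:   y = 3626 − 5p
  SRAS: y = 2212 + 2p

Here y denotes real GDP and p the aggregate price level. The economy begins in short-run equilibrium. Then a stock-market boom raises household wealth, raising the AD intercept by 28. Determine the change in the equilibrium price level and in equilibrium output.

Δp = +4, Δy = +8

This is a positive demand shock: AD shifts right.
New AD: y = 3654 − 5p.
Set AD = SRAS: 3654 − 5p = 2212 + 2p, so 1442 = 7p and p = 206.
y = 3654 − 5·206 = 2624.
Initially p = 202, y = 2616, so Δp = +4 and Δy = +8.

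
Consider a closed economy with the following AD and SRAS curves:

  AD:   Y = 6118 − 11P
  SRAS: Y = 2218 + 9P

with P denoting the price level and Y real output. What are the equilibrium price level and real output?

Set AD = SRAS: 6118 − 11P = 2218 + 9P, so 3900 = 20P and P = 195.
Then Y = 6118 − 11·195 = 3973.

P = 195, Y = 3973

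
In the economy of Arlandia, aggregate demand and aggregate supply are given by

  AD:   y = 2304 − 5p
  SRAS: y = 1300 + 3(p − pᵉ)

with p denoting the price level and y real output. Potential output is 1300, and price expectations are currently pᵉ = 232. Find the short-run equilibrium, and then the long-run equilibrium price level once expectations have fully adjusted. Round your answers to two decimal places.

Short run: with pᵉ = 232, SRAS is y = 604 + 3p. Setting AD = SRAS gives 1700 = 8p, so p = 212.50 and y = 2304 − 5p = 1241.50.
Output 1241.50 is below potential 1300, so over time expected prices fall and SRAS shifts right until y returns to 1300.
Long run: y = 1300 on the AD curve gives 1300 = 2304 − 5p, so p = 200.80.

Short run: p = 212.50, y = 1241.50. Long run: p = 200.80.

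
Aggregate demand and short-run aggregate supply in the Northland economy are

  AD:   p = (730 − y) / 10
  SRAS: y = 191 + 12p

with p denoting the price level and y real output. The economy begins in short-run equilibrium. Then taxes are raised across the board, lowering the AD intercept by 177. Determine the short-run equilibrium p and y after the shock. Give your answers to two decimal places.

This is a negative demand shock: AD shifts left.
New AD: y = 553 − 10p.
Set AD = SRAS: 553 − 10p = 191 + 12p, so 362 = 22p and p = 16.45.
Substituting into AD, y = 388.45.

p = 16.45, y = 388.45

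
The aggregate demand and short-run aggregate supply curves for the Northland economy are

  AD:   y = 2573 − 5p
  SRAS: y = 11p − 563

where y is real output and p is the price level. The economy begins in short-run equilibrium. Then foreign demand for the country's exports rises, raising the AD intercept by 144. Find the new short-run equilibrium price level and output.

p = 205, y = 1692

This is a positive demand shock: AD shifts right.
New AD: y = 2717 − 5p.
Set AD = SRAS: 2717 − 5p = 11p − 563, so 3280 = 16p and p = 205.
y = 2717 − 5·205 = 1692.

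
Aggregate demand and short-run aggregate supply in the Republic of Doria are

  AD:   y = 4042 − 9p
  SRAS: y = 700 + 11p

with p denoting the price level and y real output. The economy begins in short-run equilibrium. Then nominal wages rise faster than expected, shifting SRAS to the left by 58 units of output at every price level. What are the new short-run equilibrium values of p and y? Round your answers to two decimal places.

This is a negative supply shock: SRAS shifts left.
New SRAS: y = 642 + 11p.
Set AD = SRAS: 4042 − 9p = 642 + 11p, so 3400 = 20p and p = 170.00.
Substituting into AD, y = 2512.00.

p = 170.00, y = 2512.00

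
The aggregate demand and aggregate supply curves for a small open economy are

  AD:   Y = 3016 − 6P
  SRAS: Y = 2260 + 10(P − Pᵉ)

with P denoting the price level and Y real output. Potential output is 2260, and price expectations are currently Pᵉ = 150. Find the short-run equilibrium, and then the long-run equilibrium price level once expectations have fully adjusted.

Short run: P = 141, Y = 2170. Long run: P = 126.

Short run: with Pᵉ = 150, SRAS is Y = 760 + 10P. Setting AD = SRAS gives 2256 = 16P, so P = 141 and Y = 3016 − 6·141 = 2170.
Output 2170 is below potential 2260, so over time expected prices fall and SRAS shifts right until Y returns to 2260.
Long run: Y = 2260 on the AD curve gives 2260 = 3016 − 6P, so P = 126.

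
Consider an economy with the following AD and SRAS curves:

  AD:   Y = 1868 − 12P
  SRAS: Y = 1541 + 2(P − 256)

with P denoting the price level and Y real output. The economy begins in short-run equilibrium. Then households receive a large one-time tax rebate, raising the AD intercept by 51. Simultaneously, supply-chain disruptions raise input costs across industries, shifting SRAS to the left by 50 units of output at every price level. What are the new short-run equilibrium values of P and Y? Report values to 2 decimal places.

P = 67.14, Y = 1113.29

After both shocks: AD is Y = 1919 − 12P and SRAS is Y = 979 + 2P.
Setting them equal: 940 = 14P, so P = 67.14.
Substituting into AD, Y = 1113.29.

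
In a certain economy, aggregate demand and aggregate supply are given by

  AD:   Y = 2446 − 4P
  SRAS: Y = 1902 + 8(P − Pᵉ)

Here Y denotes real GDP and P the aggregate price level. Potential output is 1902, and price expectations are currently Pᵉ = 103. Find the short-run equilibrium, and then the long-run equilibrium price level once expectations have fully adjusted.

Short run: with Pᵉ = 103, SRAS is Y = 1078 + 8P. Setting AD = SRAS gives 1368 = 12P, so P = 114 and Y = 2446 − 4·114 = 1990.
Output 1990 is above potential 1902, so over time expected prices rise and SRAS shifts left until Y returns to 1902.
Long run: Y = 1902 on the AD curve gives 1902 = 2446 − 4P, so P = 136.

Short run: P = 114, Y = 1990. Long run: P = 136.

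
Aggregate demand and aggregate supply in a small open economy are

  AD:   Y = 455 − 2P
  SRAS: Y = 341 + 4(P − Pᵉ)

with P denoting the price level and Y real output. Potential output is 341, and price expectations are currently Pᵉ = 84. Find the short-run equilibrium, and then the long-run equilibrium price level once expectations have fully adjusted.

Short run: with Pᵉ = 84, SRAS is Y = 5 + 4P. Setting AD = SRAS gives 450 = 6P, so P = 75 and Y = 455 − 2·75 = 305.
Output 305 is below potential 341, so over time expected prices fall and SRAS shifts right until Y returns to 341.
Long run: Y = 341 on the AD curve gives 341 = 455 − 2P, so P = 57.

Short run: P = 75, Y = 305. Long run: P = 57.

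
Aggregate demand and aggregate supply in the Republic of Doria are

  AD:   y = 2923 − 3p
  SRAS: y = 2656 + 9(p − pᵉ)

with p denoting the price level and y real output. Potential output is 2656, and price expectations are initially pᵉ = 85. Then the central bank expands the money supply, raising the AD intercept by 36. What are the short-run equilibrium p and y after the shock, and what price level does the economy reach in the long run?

Short run: p = 89, y = 2692. Long run: p = 101.

AD shifts right: new AD is y = 2959 − 3p. With pᵉ = 85, SRAS is y = 1891 + 9p.
Short run: 2959 − 3p = 1891 + 9p gives 1068 = 12p, so p = 89 and y = 2959 − 3·89 = 2692.
y = 2692 is above potential 2656; expectations adjust and SRAS shifts left until y = 2656.
Long run: on the new AD curve, 2656 = 2959 − 3p gives p = 101.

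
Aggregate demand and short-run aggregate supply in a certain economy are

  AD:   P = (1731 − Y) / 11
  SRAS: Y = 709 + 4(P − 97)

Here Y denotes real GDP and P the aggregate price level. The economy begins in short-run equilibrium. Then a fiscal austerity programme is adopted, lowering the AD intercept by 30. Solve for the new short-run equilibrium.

This is a negative demand shock: AD shifts left.
New AD: Y = 1701 − 11P.
SRAS can be written Y = 321 + 4P.
Set AD = SRAS: 1701 − 11P = 321 + 4P, so 1380 = 15P and P = 92.
Y = 1701 − 11·92 = 689.

P = 92, Y = 689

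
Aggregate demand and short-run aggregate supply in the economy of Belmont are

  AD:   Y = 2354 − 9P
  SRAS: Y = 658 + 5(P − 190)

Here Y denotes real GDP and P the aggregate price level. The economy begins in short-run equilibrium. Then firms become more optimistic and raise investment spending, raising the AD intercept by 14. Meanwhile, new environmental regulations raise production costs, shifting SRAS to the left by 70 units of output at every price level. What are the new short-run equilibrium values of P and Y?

After both shocks: AD is Y = 2368 − 9P and SRAS is Y = 5P − 362.
Setting them equal: 2730 = 14P, so P = 195.
Y = 2368 − 9·195 = 613.

P = 195, Y = 613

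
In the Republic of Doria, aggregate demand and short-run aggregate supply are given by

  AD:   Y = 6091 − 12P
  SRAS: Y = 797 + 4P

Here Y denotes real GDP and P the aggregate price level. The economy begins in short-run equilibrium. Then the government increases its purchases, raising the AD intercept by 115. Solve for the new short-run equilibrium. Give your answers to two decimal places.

P = 338.06, Y = 2149.25

This is a positive demand shock: AD shifts right.
New AD: Y = 6206 − 12P.
Set AD = SRAS: 6206 − 12P = 797 + 4P, so 5409 = 16P and P = 338.06.
Substituting into AD, Y = 2149.25.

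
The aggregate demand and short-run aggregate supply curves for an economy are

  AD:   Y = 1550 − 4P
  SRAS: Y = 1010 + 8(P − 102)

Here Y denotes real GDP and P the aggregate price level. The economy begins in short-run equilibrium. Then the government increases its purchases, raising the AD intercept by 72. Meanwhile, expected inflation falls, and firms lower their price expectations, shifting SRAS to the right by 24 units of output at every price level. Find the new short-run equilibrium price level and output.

After both shocks: AD is Y = 1622 − 4P and SRAS is Y = 218 + 8P.
Setting them equal: 1404 = 12P, so P = 117.
Y = 1622 − 4·117 = 1154.

P = 117, Y = 1154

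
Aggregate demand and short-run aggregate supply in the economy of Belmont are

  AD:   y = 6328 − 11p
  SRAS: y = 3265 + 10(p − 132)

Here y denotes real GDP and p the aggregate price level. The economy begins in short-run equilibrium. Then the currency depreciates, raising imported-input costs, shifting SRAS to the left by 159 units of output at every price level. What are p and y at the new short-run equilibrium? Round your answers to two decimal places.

This is a negative supply shock: SRAS shifts left.
New SRAS: y = 1786 + 10p.
Set AD = SRAS: 6328 − 11p = 1786 + 10p, so 4542 = 21p and p = 216.29.
Substituting into AD, y = 3948.86.

p = 216.29, y = 3948.86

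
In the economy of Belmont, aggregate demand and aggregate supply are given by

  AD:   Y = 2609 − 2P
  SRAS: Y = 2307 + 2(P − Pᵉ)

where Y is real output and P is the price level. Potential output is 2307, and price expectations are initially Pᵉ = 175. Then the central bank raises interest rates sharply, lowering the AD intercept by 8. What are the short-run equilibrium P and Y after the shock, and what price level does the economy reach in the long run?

AD shifts left: new AD is Y = 2601 − 2P. With Pᵉ = 175, SRAS is Y = 1957 + 2P.
Short run: 2601 − 2P = 1957 + 2P gives 644 = 4P, so P = 161 and Y = 2601 − 2·161 = 2279.
Y = 2279 is below potential 2307; expectations adjust and SRAS shifts right until Y = 2307.
Long run: on the new AD curve, 2307 = 2601 − 2P gives P = 147.

Short run: P = 161, Y = 2279. Long run: P = 147.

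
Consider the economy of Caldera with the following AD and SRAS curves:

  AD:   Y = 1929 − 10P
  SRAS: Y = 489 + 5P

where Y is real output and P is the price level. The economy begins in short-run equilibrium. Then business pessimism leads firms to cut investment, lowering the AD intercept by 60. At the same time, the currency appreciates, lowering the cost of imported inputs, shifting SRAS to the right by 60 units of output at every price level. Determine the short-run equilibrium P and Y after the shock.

After both shocks: AD is Y = 1869 − 10P and SRAS is Y = 549 + 5P.
Setting them equal: 1320 = 15P, so P = 88.
Y = 1869 − 10·88 = 989.

P = 88, Y = 989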